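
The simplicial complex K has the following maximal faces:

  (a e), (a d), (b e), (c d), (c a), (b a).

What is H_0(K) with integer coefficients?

Take the total order a < b < c < d < e on the vertex set. Then K (dimension 1) consists of the simplices:

  0-simplices (5): a, b, c, d, e
  1-simplices (6): ab, ac, ad, ae, be, cd

giving chain groups C_0 ≅ Z^5, C_1 ≅ Z^6.

Boundary ∂_1: C_1 → C_0 is given by ∂[p,q] = [q] − [p].
As a 5×6 matrix over Z this has rank 4, with invariant factors (1,1,1,1).

From H_k ≅ ker(∂_k) / im(∂_{k+1}) we obtain:

  H_0: rank C_0 − rank ∂_1 = 5 − 4 = 1, and the invariant factors of ∂_1 are all 1, so H_0 ≅ Z.

H_0 ≅ Z.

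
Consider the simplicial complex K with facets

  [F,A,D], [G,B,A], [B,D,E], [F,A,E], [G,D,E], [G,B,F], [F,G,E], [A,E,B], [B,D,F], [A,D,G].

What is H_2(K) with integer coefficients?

Order the vertices as A < B < D < E < F < G. Listing each simplex with vertices in this order, K has dimension 2 with simplices:

  0-simplices (6): A, B, D, E, F, G
  1-simplices (15): AB, AD, AE, AF, AG, BD, BE, BF, BG, DE, DF, DG, EF, EG, FG
  2-simplices (10): ABE, ABG, ADF, ADG, AEF, BDE, BDF, BFG, DEG, EFG

giving chain groups C_0 ≅ Z^6, C_1 ≅ Z^15, C_2 ≅ Z^10.

∂_1: C_1 → C_0 is given by ∂[p,q] = [q] − [p].
The resulting 6×15 matrix has rank 5, and its Smith normal form has invariant factors (1,1,1,1,1).

Boundary ∂_2: C_2 → C_1 acts by ∂[p,q,r] = [q,r] − [p,r] + [p,q]. For instance
  ∂BDE = DE − BE + BD,
  ∂ABG = BG − AG + AB.
This gives a 15×10 integer matrix of rank 10; reducing to Smith normal form yields diagonal entries (1,1,1,1,1,1,1,1,1,2).

Reading off H_k = ker ∂_k / im ∂_{k+1}:

  H_2: rank ker ∂_2 − rank ∂_3 = (10 − 10) − 0 = 0, and there is no ∂_3, so H_2 = 0.

(K is a triangulation of the real projective plane RP^2.)

H_2 ≅ 0.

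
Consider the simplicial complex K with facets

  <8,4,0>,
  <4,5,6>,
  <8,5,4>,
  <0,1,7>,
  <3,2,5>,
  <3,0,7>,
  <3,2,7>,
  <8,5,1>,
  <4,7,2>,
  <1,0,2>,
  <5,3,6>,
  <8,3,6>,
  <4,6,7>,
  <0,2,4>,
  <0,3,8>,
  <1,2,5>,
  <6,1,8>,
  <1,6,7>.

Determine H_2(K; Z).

H_2 ≅ 0.

We work with the vertex ordering 0 < 1 < 2 < 3 < 4 < 5 < 6 < 7 < 8. The simplices of K, each written with vertices in increasing order, are:

  0-simplices (9): [0], [1], [2], [3], [4], [5], [6], [7], [8]
  1-simplices (27): (27 of them)
  2-simplices (18): [0,1,2], [0,1,7], [0,2,4], [0,3,7], [0,3,8], [0,4,8], [1,2,5], [1,5,8], [1,6,7], [1,6,8], [2,3,5], [2,3,7], [2,4,7], [3,5,6], [3,6,8], [4,5,6], [4,5,8], [4,6,7]

giving chain groups C_0 ≅ Z^9, C_1 ≅ Z^27, C_2 ≅ Z^18.

Boundary ∂_1: C_1 → C_0 is given by ∂[p,q] = [q] − [p]. For instance
  ∂[0,7] = [7] − [0].
This gives a 9×27 integer matrix of rank 8; reducing to Smith normal form yields diagonal entries (1,1,1,1,1,1,1,1).

∂_2: C_2 → C_1 acts by ∂[p,q,r] = [q,r] − [p,r] + [p,q]. For instance
  ∂[4,6,7] = [6,7] − [4,7] + [4,6],
  ∂[0,1,2] = [1,2] − [0,2] + [0,1].
The 27×18 boundary matrix has rank 18 and Smith normal form diag(1,1,1,1,1,1,1,1,1,1,1,1,1,1,1,1,1,2).

From H_k ≅ ker(∂_k) / im(∂_{k+1}) we obtain:

  H_2: rank ker ∂_2 − rank ∂_3 = (18 − 18) − 0 = 0, and there is no ∂_3, so H_2 = 0.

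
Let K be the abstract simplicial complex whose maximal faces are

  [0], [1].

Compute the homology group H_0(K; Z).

H_0 = Z^2.

Fix the vertex order 0 < 1 and write every simplex with vertices in increasing order. Then dim K = 0 and the simplices of K are:

  0-simplices (2): [0], [1]

so the chain groups are C_0 ≅ Z^2.

From H_k ≅ ker(∂_k) / im(∂_{k+1}) we obtain:

  H_0: rank C_0 − rank ∂_1 = 2 − 0 = 2, and there is no ∂_1, so H_0 = Z^2.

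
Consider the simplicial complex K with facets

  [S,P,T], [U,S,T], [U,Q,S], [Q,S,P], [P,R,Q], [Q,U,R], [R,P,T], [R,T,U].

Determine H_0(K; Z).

H_0 = Z.

We work with the vertex ordering P < Q < R < S < T < U. The simplices of K, each written with vertices in increasing order, are:

  0-simplices (6): P, Q, R, S, T, U
  1-simplices (12): PQ, PR, PS, PT, QR, QS, QU, RT, RU, ST, SU, TU
  2-simplices (8): PQR, PQS, PRT, PST, QRU, QSU, RTU, STU

so the chain groups are C_0 ≅ Z^6, C_1 ≅ Z^12, C_2 ≅ Z^8.

∂_1: C_1 → C_0 maps an edge to its endpoints' difference, ∂[p,q] = q − p. For instance
  ∂TU = U − T.
As a 6×12 matrix over Z this has rank 5, with invariant factors (1,1,1,1,1).

∂_2: C_2 → C_1 acts by ∂[p,q,r] = [q,r] − [p,r] + [p,q]. For instance
  ∂PRT = RT − PT + PR,
  ∂PQS = QS − PS + PQ.
As a 12×8 matrix over Z this has rank 7, with invariant factors (1,1,1,1,1,1,1).

From H_k ≅ ker(∂_k) / im(∂_{k+1}) we obtain:

  H_0: rank C_0 − rank ∂_1 = 6 − 5 = 1, and the invariant factors of ∂_1 are all 1, so H_0 = Z.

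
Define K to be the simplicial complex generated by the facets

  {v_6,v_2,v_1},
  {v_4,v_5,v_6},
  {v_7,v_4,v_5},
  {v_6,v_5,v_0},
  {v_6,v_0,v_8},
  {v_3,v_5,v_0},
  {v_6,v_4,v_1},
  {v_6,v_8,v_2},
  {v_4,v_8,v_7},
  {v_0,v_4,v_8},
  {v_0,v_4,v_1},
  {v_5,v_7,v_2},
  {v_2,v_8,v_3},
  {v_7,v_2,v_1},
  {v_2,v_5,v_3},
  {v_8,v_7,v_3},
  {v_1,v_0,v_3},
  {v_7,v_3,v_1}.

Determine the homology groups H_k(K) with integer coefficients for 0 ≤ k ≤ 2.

Fix the vertex order v_0 < v_1 < v_2 < v_3 < v_4 < v_5 < v_6 < v_7 < v_8 and write every simplex with vertices in increasing order. Then dim K = 2 and the simplices of K are:

  0-simplices (9): [v_0], [v_1], [v_2], [v_3], [v_4], [v_5], [v_6], [v_7], [v_8]
  1-simplices (27): (27 of them)
  2-simplices (18): (18 of them)

so the chain groups are C_0 ≅ Z^9, C_1 ≅ Z^27, C_2 ≅ Z^18.

∂_1: C_1 → C_0 is given by ∂[p,q] = [q] − [p]. For instance
  ∂[v_0,v_6] = [v_6] − [v_0].
The resulting 9×27 matrix has rank 8, and its Smith normal form has invariant factors (1,1,1,1,1,1,1,1).

Boundary ∂_2: C_2 → C_1 sends each 2-simplex [p,q,r] to [q,r] − [p,r] + [p,q]. For instance
  ∂[v_2,v_6,v_8] = [v_6,v_8] − [v_2,v_8] + [v_2,v_6],
  ∂[v_0,v_5,v_6] = [v_5,v_6] − [v_0,v_6] + [v_0,v_5].
The 27×18 boundary matrix has rank 18 and Smith normal form diag(1,1,1,1,1,1,1,1,1,1,1,1,1,1,1,1,1,2).

Reading off H_k = ker ∂_k / im ∂_{k+1}:

  H_0: rank C_0 − rank ∂_1 = 9 − 8 = 1, and the invariant factors of ∂_1 are all 1, so H_0 = Z.
  H_1: rank ker ∂_1 − rank ∂_2 = (27 − 8) − 18 = 1, and ∂_2 has invariant factor 2 > 1, so H_1 = Z ⊕ Z/2Z.
  H_2: rank ker ∂_2 − rank ∂_3 = (18 − 18) − 0 = 0, and there is no ∂_3, so H_2 = 0.

H_0 = Z,  H_1 = Z ⊕ Z/2Z,  H_2 = 0.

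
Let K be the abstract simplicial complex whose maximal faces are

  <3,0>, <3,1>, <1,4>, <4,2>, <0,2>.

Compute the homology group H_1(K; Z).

Take the total order 0 < 1 < 2 < 3 < 4 on the vertex set. Then K (dimension 1) consists of the simplices:

  0-simplices (5): [0], [1], [2], [3], [4]
  1-simplices (5): [0,2], [0,3], [1,3], [1,4], [2,4]

Hence C_0 ≅ Z^5, C_1 ≅ Z^5.

Boundary ∂_1: C_1 → C_0 maps an edge to its endpoints' difference, ∂[p,q] = q − p.
As a 5×5 matrix over Z this has rank 4, with invariant factors (1,1,1,1).

Now H_k = ker ∂_k / im ∂_{k+1}, so:

  H_1: rank ker ∂_1 − rank ∂_2 = (5 − 4) − 0 = 1, and there is no ∂_2, so H_1 = Z.

H_1 = Z.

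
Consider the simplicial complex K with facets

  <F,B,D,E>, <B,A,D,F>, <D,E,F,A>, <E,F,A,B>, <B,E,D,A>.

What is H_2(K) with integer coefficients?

H_2 = 0.

Take the total order A < B < D < E < F on the vertex set. Then K (dimension 3) consists of the simplices:

  0-simplices (5): A, B, D, E, F
  1-simplices (10): AB, AD, AE, AF, BD, BE, BF, DE, DF, EF
  2-simplices (10): ABD, ABE, ABF, ADE, ADF, AEF, BDE, BDF, BEF, DEF
  3-simplices (5): ABDE, ABDF, ABEF, ADEF, BDEF

so the chain groups are C_0 ≅ Z^5, C_1 ≅ Z^10, C_2 ≅ Z^10, C_3 ≅ Z^5.

The boundary map ∂_1: C_1 → C_0 is given by ∂[p,q] = [q] − [p]. For instance
  ∂AB = B − A.
This gives a 5×10 integer matrix of rank 4; reducing to Smith normal form yields diagonal entries (1,1,1,1).

Boundary ∂_2: C_2 → C_1 maps a triangle to the signed sum of its edges. For instance
  ∂ABD = BD − AD + AB,
  ∂AEF = EF − AF + AE.
As a 10×10 matrix over Z this has rank 6, with invariant factors (1,1,1,1,1,1).

The boundary map ∂_3: C_3 → C_2 sends each 3-simplex σ to the alternating sum Σ_i (−1)^i (σ with its i-th vertex removed). For instance
  ∂ADEF = DEF − AEF + ADF − ADE,
  ∂BDEF = DEF − BEF + BDF − BDE.
The 10×5 boundary matrix has rank 4 and Smith normal form diag(1,1,1,1).

Reading off H_k = ker ∂_k / im ∂_{k+1}:

  H_2: rank ker ∂_2 − rank ∂_3 = (10 − 6) − 4 = 0, and the invariant factors of ∂_3 are all 1, so H_2 = 0.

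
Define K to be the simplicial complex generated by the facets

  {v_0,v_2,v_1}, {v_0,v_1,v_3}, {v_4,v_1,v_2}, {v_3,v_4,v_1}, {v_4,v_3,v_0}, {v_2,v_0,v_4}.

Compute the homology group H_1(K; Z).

H_1 ≅ 0.

Take the total order v_0 < v_1 < v_2 < v_3 < v_4 on the vertex set. Then K (dimension 2) consists of the simplices:

  0-simplices (5): [v_0], [v_1], [v_2], [v_3], [v_4]
  1-simplices (9): [v_0,v_1], [v_0,v_2], [v_0,v_3], [v_0,v_4], [v_1,v_2], [v_1,v_3], [v_1,v_4], [v_2,v_4], [v_3,v_4]
  2-simplices (6): [v_0,v_1,v_2], [v_0,v_1,v_3], [v_0,v_2,v_4], [v_0,v_3,v_4], [v_1,v_2,v_4], [v_1,v_3,v_4]

so the chain groups are C_0 ≅ Z^5, C_1 ≅ Z^9, C_2 ≅ Z^6.

∂_1: C_1 → C_0 is given by ∂[p,q] = [q] − [p].
The resulting 5×9 matrix has rank 4, and its Smith normal form has invariant factors (1,1,1,1).

Boundary ∂_2: C_2 → C_1 maps a triangle to the signed sum of its edges. For instance
  ∂[v_0,v_3,v_4] = [v_3,v_4] − [v_0,v_4] + [v_0,v_3],
  ∂[v_1,v_3,v_4] = [v_3,v_4] − [v_1,v_4] + [v_1,v_3].
The resulting 9×6 matrix has rank 5, and its Smith normal form has invariant factors (1,1,1,1,1).

Computing H_k = (kernel of ∂_k) / (image of ∂_{k+1}):

  H_1: rank ker ∂_1 − rank ∂_2 = (9 − 4) − 5 = 0, and the invariant factors of ∂_2 are all 1, so H_1 ≅ 0.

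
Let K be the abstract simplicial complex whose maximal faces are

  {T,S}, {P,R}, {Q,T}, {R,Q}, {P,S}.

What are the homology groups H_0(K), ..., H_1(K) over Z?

H_0 ≅ Z,  H_1 ≅ Z.

We work with the vertex ordering P < Q < R < S < T. The simplices of K, each written with vertices in increasing order, are:

  0-simplices (5): P, Q, R, S, T
  1-simplices (5): PR, PS, QR, QT, ST

Hence C_0 ≅ Z^5, C_1 ≅ Z^5.

The boundary map ∂_1: C_1 → C_0 is given by ∂[p,q] = [q] − [p]. For instance
  ∂PS = S − P.
As a 5×5 matrix over Z this has rank 4, with invariant factors (1,1,1,1).

Reading off H_k = ker ∂_k / im ∂_{k+1}:

  H_0: rank C_0 − rank ∂_1 = 5 − 4 = 1, and the invariant factors of ∂_1 are all 1, so H_0 ≅ Z.
  H_1: rank ker ∂_1 − rank ∂_2 = (5 − 4) − 0 = 1, and there is no ∂_2, so H_1 ≅ Z.

(K is a triangulation of the circle S^1.)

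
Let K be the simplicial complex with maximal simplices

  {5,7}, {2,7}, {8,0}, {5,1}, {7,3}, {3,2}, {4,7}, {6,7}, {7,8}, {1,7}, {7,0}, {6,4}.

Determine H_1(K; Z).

H_1 = Z^4.

Order the vertices as 0 < 1 < 2 < 3 < 4 < 5 < 6 < 7 < 8. Listing each simplex with vertices in this order, K has dimension 1 with simplices:

  0-simplices (9): [0], [1], [2], [3], [4], [5], [6], [7], [8]
  1-simplices (12): [0,7], [0,8], [1,5], [1,7], [2,3], [2,7], [3,7], [4,6], [4,7], [5,7], [6,7], [7,8]

Hence C_0 ≅ Z^9, C_1 ≅ Z^12.

The boundary map ∂_1: C_1 → C_0 maps an edge to its endpoints' difference, ∂[p,q] = q − p.
The resulting 9×12 matrix has rank 8, and its Smith normal form has invariant factors (1,1,1,1,1,1,1,1).

Now H_k = ker ∂_k / im ∂_{k+1}, so:

  H_1: rank ker ∂_1 − rank ∂_2 = (12 − 8) − 0 = 4, and there is no ∂_2, so H_1 ≅ Z^4.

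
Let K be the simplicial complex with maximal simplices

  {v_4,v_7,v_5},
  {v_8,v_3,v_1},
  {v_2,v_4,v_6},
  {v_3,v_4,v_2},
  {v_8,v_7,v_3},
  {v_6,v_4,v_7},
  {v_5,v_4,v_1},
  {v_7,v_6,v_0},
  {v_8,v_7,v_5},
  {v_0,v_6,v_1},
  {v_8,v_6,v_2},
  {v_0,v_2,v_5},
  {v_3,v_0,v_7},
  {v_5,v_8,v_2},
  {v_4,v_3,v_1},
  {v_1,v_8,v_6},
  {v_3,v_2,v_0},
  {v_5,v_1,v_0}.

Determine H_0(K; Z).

H_0 ≅ Z.

Order the vertices as v_0 < v_1 < v_2 < v_3 < v_4 < v_5 < v_6 < v_7 < v_8. Listing each simplex with vertices in this order, K has dimension 2 with simplices:

  0-simplices (9): [v_0], [v_1], [v_2], [v_3], [v_4], [v_5], [v_6], [v_7], [v_8]
  1-simplices (27): (27 of them)
  2-simplices (18): (18 of them)

Hence C_0 ≅ Z^9, C_1 ≅ Z^27, C_2 ≅ Z^18.

Boundary ∂_1: C_1 → C_0 maps an edge to its endpoints' difference, ∂[p,q] = q − p.
As a 9×27 matrix over Z this has rank 8, with invariant factors (1,1,1,1,1,1,1,1).

The boundary map ∂_2: C_2 → C_1 sends each 2-simplex [p,q,r] to [q,r] − [p,r] + [p,q]. For instance
  ∂[v_0,v_3,v_7] = [v_3,v_7] − [v_0,v_7] + [v_0,v_3],
  ∂[v_0,v_1,v_5] = [v_1,v_5] − [v_0,v_5] + [v_0,v_1].
The resulting 27×18 matrix has rank 17, and its Smith normal form has invariant factors (1,1,1,1,1,1,1,1,1,1,1,1,1,1,1,1,1).

Computing H_k = (kernel of ∂_k) / (image of ∂_{k+1}):

  H_0: rank C_0 − rank ∂_1 = 9 − 8 = 1, and the invariant factors of ∂_1 are all 1, so H_0 ≅ Z.

(K is a triangulation of the torus T^2.)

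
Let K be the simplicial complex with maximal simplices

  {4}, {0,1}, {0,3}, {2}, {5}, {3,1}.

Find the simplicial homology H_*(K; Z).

Order the vertices as 0 < 1 < 2 < 3 < 4 < 5. Listing each simplex with vertices in this order, K has dimension 1 with simplices:

  0-simplices (6): [0], [1], [2], [3], [4], [5]
  1-simplices (3): [0,1], [0,3], [1,3]

Hence C_0 ≅ Z^6, C_1 ≅ Z^3.

Boundary ∂_1: C_1 → C_0 maps an edge to its endpoints' difference, ∂[p,q] = q − p.
This gives a 6×3 integer matrix of rank 2; reducing to Smith normal form yields diagonal entries (1,1).

Reading off H_k = ker ∂_k / im ∂_{k+1}:

  H_0: rank C_0 − rank ∂_1 = 6 − 2 = 4, and the invariant factors of ∂_1 are all 1, so H_0 = Z^4.
  H_1: rank ker ∂_1 − rank ∂_2 = (3 − 2) − 0 = 1, and there is no ∂_2, so H_1 = Z.

H_0 = Z^4,  H_1 = Z.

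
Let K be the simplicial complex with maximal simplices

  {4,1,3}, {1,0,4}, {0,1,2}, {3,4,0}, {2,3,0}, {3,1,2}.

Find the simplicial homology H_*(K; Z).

H_0 = Z,  H_1 = 0,  H_2 = Z.

Fix the vertex order 0 < 1 < 2 < 3 < 4 and write every simplex with vertices in increasing order. Then dim K = 2 and the simplices of K are:

  0-simplices (5): [0], [1], [2], [3], [4]
  1-simplices (9): [0,1], [0,2], [0,3], [0,4], [1,2], [1,3], [1,4], [2,3], [3,4]
  2-simplices (6): [0,1,2], [0,1,4], [0,2,3], [0,3,4], [1,2,3], [1,3,4]

Hence C_0 ≅ Z^5, C_1 ≅ Z^9, C_2 ≅ Z^6.

∂_1: C_1 → C_0 sends each edge [p,q] (with p < q) to q − p.
This gives a 5×9 integer matrix of rank 4; reducing to Smith normal form yields diagonal entries (1,1,1,1).

Boundary ∂_2: C_2 → C_1 maps a triangle to the signed sum of its edges. For instance
  ∂[0,3,4] = [3,4] − [0,4] + [0,3],
  ∂[1,2,3] = [2,3] − [1,3] + [1,2].
The resulting 9×6 matrix has rank 5, and its Smith normal form has invariant factors (1,1,1,1,1).

Computing H_k = (kernel of ∂_k) / (image of ∂_{k+1}):

  H_0: rank C_0 − rank ∂_1 = 5 − 4 = 1, and the invariant factors of ∂_1 are all 1, so H_0 = Z.
  H_1: rank ker ∂_1 − rank ∂_2 = (9 − 4) − 5 = 0, and the invariant factors of ∂_2 are all 1, so H_1 = 0.
  H_2: rank ker ∂_2 − rank ∂_3 = (6 − 5) − 0 = 1, and there is no ∂_3, so H_2 = Z.

As a check, the Euler characteristic is 5 − 9 + 6 = 2, which agrees with 1 − 0 + 1 = 2.
(K is a triangulation of the 2-sphere S^2.)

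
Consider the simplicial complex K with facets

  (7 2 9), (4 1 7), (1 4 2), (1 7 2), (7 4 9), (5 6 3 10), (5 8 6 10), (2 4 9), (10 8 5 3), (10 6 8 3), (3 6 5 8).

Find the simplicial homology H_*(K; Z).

Order the vertices as 1 < 2 < 3 < 4 < 5 < 6 < 7 < 8 < 9 < 10. Listing each simplex with vertices in this order, K has dimension 3 with simplices:

  0-simplices (10): [1], [2], [3], [4], [5], [6], [7], [8], [9], [10]
  1-simplices (19): [1,2], [1,4], [1,7], [2,4], [2,7], [2,9], [3,5], [3,6], [3,8], [3,10], [4,7], [4,9], [5,6], [5,8], [5,10], [6,8], [6,10], [7,9], [8,10]
  2-simplices (16): [1,2,4], [1,2,7], [1,4,7], [2,4,9], [2,7,9], [3,5,6], [3,5,8], [3,5,10], [3,6,8], [3,6,10], [3,8,10], [4,7,9], [5,6,8], [5,6,10], [5,8,10], [6,8,10]
  3-simplices (5): [3,5,6,8], [3,5,6,10], [3,5,8,10], [3,6,8,10], [5,6,8,10]

Hence C_0 ≅ Z^10, C_1 ≅ Z^19, C_2 ≅ Z^16, C_3 ≅ Z^5.

Boundary ∂_1: C_1 → C_0 maps an edge to its endpoints' difference, ∂[p,q] = q − p. For instance
  ∂[2,9] = [9] − [2].
This gives a 10×19 integer matrix of rank 8; reducing to Smith normal form yields diagonal entries (1,1,1,1,1,1,1,1).

Boundary ∂_2: C_2 → C_1 maps a triangle to the signed sum of its edges. For instance
  ∂[1,2,7] = [2,7] − [1,7] + [1,2],
  ∂[2,7,9] = [7,9] − [2,9] + [2,7].
This gives a 19×16 integer matrix of rank 11; reducing to Smith normal form yields diagonal entries (1,1,1,1,1,1,1,1,1,1,1).

Boundary ∂_3: C_3 → C_2 sends each 3-simplex σ to the alternating sum Σ_i (−1)^i (σ with its i-th vertex removed). For instance
  ∂[3,5,8,10] = [5,8,10] − [3,8,10] + [3,5,10] − [3,5,8],
  ∂[3,5,6,8] = [5,6,8] − [3,6,8] + [3,5,8] − [3,5,6].
The resulting 16×5 matrix has rank 4, and its Smith normal form has invariant factors (1,1,1,1).

Reading off H_k = ker ∂_k / im ∂_{k+1}:

  H_0: rank C_0 − rank ∂_1 = 10 − 8 = 2, and the invariant factors of ∂_1 are all 1, so H_0 ≅ Z^2.
  H_1: rank ker ∂_1 − rank ∂_2 = (19 − 8) − 11 = 0, and the invariant factors of ∂_2 are all 1, so H_1 ≅ 0.
  H_2: rank ker ∂_2 − rank ∂_3 = (16 − 11) − 4 = 1, and the invariant factors of ∂_3 are all 1, so H_2 ≅ Z.
  H_3: rank ker ∂_3 − rank ∂_4 = (5 − 4) − 0 = 1, and there is no ∂_4, so H_3 ≅ Z.

As a check, the Euler characteristic is 10 − 19 + 16 − 5 = 2, which agrees with 2 − 0 + 1 − 1 = 2.
(K is a triangulation of the disjoint union of the 3-sphere S^3 and the 2-sphere S^2.)

H_0 = Z^2,  H_1 = 0,  H_2 = Z,  H_3 = Z.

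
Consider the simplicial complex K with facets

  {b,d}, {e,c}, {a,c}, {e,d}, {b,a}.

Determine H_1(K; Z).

H_1 ≅ Z.

Order the vertices as a < b < c < d < e. Listing each simplex with vertices in this order, K has dimension 1 with simplices:

  0-simplices (5): a, b, c, d, e
  1-simplices (5): ab, ac, bd, ce, de

Hence C_0 ≅ Z^5, C_1 ≅ Z^5.

∂_1: C_1 → C_0 is given by ∂[p,q] = [q] − [p]. For instance
  ∂de = e − d.
The 5×5 boundary matrix has rank 4 and Smith normal form diag(1,1,1,1).

Now H_k = ker ∂_k / im ∂_{k+1}, so:

  H_1: rank ker ∂_1 − rank ∂_2 = (5 − 4) − 0 = 1, and there is no ∂_2, so H_1 ≅ Z.

(K is a triangulation of the circle S^1.)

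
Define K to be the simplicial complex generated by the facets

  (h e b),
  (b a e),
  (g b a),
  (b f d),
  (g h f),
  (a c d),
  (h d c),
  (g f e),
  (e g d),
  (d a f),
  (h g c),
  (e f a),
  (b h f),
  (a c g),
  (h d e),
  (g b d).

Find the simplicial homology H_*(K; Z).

Fix the vertex order a < b < c < d < e < f < g < h and write every simplex with vertices in increasing order. Then dim K = 2 and the simplices of K are:

  0-simplices (8): a, b, c, d, e, f, g, h
  1-simplices (24): ab, ac, ad, ae, af, ag, bd, be, bf, bg, bh, cd, cg, ch, de, df, dg, dh, ef, eg, eh, fg, fh, gh
  2-simplices (16): abe, abg, acd, acg, adf, aef, bdf, bdg, beh, bfh, cdh, cgh, deg, deh, efg, fgh

Hence C_0 ≅ Z^8, C_1 ≅ Z^24, C_2 ≅ Z^16.

∂_1: C_1 → C_0 is given by ∂[p,q] = [q] − [p]. For instance
  ∂dh = h − d.
The 8×24 boundary matrix has rank 7 and Smith normal form diag(1,1,1,1,1,1,1).

The boundary map ∂_2: C_2 → C_1 sends each 2-simplex [p,q,r] to [q,r] − [p,r] + [p,q]. For instance
  ∂bdg = dg − bg + bd,
  ∂acg = cg − ag + ac.
The resulting 24×16 matrix has rank 15, and its Smith normal form has invariant factors (1,1,1,1,1,1,1,1,1,1,1,1,1,1,1).

From H_k ≅ ker(∂_k) / im(∂_{k+1}) we obtain:

  H_0: rank C_0 − rank ∂_1 = 8 − 7 = 1, and the invariant factors of ∂_1 are all 1, so H_0 ≅ Z.
  H_1: rank ker ∂_1 − rank ∂_2 = (24 − 7) − 15 = 2, and the invariant factors of ∂_2 are all 1, so H_1 ≅ Z^2.
  H_2: rank ker ∂_2 − rank ∂_3 = (16 − 15) − 0 = 1, and there is no ∂_3, so H_2 ≅ Z.

(K is a triangulation of the torus T^2.)

H_0 = Z,  H_1 = Z^2,  H_2 = Z.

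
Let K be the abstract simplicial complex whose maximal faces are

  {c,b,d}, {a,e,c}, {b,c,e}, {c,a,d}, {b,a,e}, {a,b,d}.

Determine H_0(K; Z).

H_0 ≅ Z.

Fix the vertex order a < b < c < d < e and write every simplex with vertices in increasing order. Then dim K = 2 and the simplices of K are:

  0-simplices (5): a, b, c, d, e
  1-simplices (9): ab, ac, ad, ae, bc, bd, be, cd, ce
  2-simplices (6): abd, abe, acd, ace, bcd, bce

so the chain groups are C_0 ≅ Z^5, C_1 ≅ Z^9, C_2 ≅ Z^6.

∂_1: C_1 → C_0 maps an edge to its endpoints' difference, ∂[p,q] = q − p.
The resulting 5×9 matrix has rank 4, and its Smith normal form has invariant factors (1,1,1,1).

∂_2: C_2 → C_1 sends each 2-simplex [p,q,r] to [q,r] − [p,r] + [p,q]. For instance
  ∂abd = bd − ad + ab,
  ∂acd = cd − ad + ac.
The resulting 9×6 matrix has rank 5, and its Smith normal form has invariant factors (1,1,1,1,1).

Reading off H_k = ker ∂_k / im ∂_{k+1}:

  H_0: rank C_0 − rank ∂_1 = 5 − 4 = 1, and the invariant factors of ∂_1 are all 1, so H_0 = Z.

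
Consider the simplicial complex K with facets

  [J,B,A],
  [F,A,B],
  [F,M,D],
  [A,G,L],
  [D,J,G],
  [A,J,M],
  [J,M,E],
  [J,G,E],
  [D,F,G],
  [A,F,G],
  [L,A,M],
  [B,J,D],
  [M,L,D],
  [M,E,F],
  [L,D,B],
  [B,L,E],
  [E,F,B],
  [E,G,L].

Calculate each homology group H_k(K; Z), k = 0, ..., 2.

H_0 = Z,  H_1 = Z^2,  H_2 = Z.

Order the vertices as A < B < D < E < F < G < J < L < M. Listing each simplex with vertices in this order, K has dimension 2 with simplices:

  0-simplices (9): A, B, D, E, F, G, J, L, M
  1-simplices (27): AB, AF, AG, AJ, AL, AM, BD, BE, BF, BJ, BL, DF, DG, DJ, DL, DM, EF, EG, EJ, EL, EM, FG, FM, GJ, GL, JM, LM
  2-simplices (18): ABF, ABJ, AFG, AGL, AJM, ALM, BDJ, BDL, BEF, BEL, DFG, DFM, DGJ, DLM, EFM, EGJ, EGL, EJM

Hence C_0 ≅ Z^9, C_1 ≅ Z^27, C_2 ≅ Z^18.

∂_1: C_1 → C_0 sends each edge [p,q] (with p < q) to q − p. For instance
  ∂DL = L − D.
The 9×27 boundary matrix has rank 8 and Smith normal form diag(1,1,1,1,1,1,1,1).

Boundary ∂_2: C_2 → C_1 maps a triangle to the signed sum of its edges. For instance
  ∂DGJ = GJ − DJ + DG,
  ∂ALM = LM − AM + AL.
As a 27×18 matrix over Z this has rank 17, with invariant factors (1,1,1,1,1,1,1,1,1,1,1,1,1,1,1,1,1).

Computing H_k = (kernel of ∂_k) / (image of ∂_{k+1}):

  H_0: rank C_0 − rank ∂_1 = 9 − 8 = 1, and the invariant factors of ∂_1 are all 1, so H_0 = Z.
  H_1: rank ker ∂_1 − rank ∂_2 = (27 − 8) − 17 = 2, and the invariant factors of ∂_2 are all 1, so H_1 = Z^2.
  H_2: rank ker ∂_2 − rank ∂_3 = (18 − 17) − 0 = 1, and there is no ∂_3, so H_2 = Z.

(K is a triangulation of the torus T^2.)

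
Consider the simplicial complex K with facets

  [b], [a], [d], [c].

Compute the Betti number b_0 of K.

Take the total order a < b < c < d on the vertex set. Then K (dimension 0) consists of the simplices:

  0-simplices (4): a, b, c, d

so the chain groups are C_0 ≅ Z^4.

Reading off H_k = ker ∂_k / im ∂_{k+1}:

  H_0: rank C_0 − rank ∂_1 = 4 − 0 = 4, and there is no ∂_1, so H_0 = Z^4.

Hence the Betti numbers are b_0 = 4.

b_0 = 4.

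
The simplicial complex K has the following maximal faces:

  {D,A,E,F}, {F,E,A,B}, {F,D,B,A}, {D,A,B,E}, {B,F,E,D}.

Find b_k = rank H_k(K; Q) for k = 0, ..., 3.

b_0 = 1, b_1 = 0, b_2 = 0, b_3 = 1.

Fix the vertex order A < B < D < E < F and write every simplex with vertices in increasing order. Then dim K = 3 and the simplices of K are:

  0-simplices (5): A, B, D, E, F
  1-simplices (10): AB, AD, AE, AF, BD, BE, BF, DE, DF, EF
  2-simplices (10): ABD, ABE, ABF, ADE, ADF, AEF, BDE, BDF, BEF, DEF
  3-simplices (5): ABDE, ABDF, ABEF, ADEF, BDEF

giving chain groups C_0 ≅ Z^5, C_1 ≅ Z^10, C_2 ≅ Z^10, C_3 ≅ Z^5.

∂_1: C_1 → C_0 is given by ∂[p,q] = [q] − [p]. For instance
  ∂BD = D − B.
The resulting 5×10 matrix has rank 4, and its Smith normal form has invariant factors (1,1,1,1).

The boundary map ∂_2: C_2 → C_1 acts by ∂[p,q,r] = [q,r] − [p,r] + [p,q]. For instance
  ∂ABE = BE − AE + AB,
  ∂BDF = DF − BF + BD.
As a 10×10 matrix over Z this has rank 6, with invariant factors (1,1,1,1,1,1).

The boundary map ∂_3: C_3 → C_2 sends each 3-simplex σ to the alternating sum Σ_i (−1)^i (σ with its i-th vertex removed). For instance
  ∂ABEF = BEF − AEF + ABF − ABE,
  ∂ADEF = DEF − AEF + ADF − ADE.
This gives a 10×5 integer matrix of rank 4; reducing to Smith normal form yields diagonal entries (1,1,1,1).

From H_k ≅ ker(∂_k) / im(∂_{k+1}) we obtain:

  H_0: rank C_0 − rank ∂_1 = 5 − 4 = 1, and the invariant factors of ∂_1 are all 1, so H_0 = Z.
  H_1: rank ker ∂_1 − rank ∂_2 = (10 − 4) − 6 = 0, and the invariant factors of ∂_2 are all 1, so H_1 = 0.
  H_2: rank ker ∂_2 − rank ∂_3 = (10 − 6) − 4 = 0, and the invariant factors of ∂_3 are all 1, so H_2 = 0.
  H_3: rank ker ∂_3 − rank ∂_4 = (5 − 4) − 0 = 1, and there is no ∂_4, so H_3 = Z.

(K is a triangulation of the 3-sphere S^3.)

Hence the Betti numbers are b_0 = 1, b_1 = 0, b_2 = 0, b_3 = 1.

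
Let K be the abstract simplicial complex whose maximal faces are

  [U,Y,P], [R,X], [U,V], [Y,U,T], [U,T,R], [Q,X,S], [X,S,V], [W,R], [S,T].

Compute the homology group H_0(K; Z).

Take the total order P < Q < R < S < T < U < V < W < X < Y on the vertex set. Then K (dimension 2) consists of the simplices:

  0-simplices (10): P, Q, R, S, T, U, V, W, X, Y
  1-simplices (16): PU, PY, QS, QX, RT, RU, RW, RX, ST, SV, SX, TU, TY, UV, UY, VX
  2-simplices (5): PUY, QSX, RTU, SVX, TUY

so the chain groups are C_0 ≅ Z^10, C_1 ≅ Z^16, C_2 ≅ Z^5.

∂_1: C_1 → C_0 is given by ∂[p,q] = [q] − [p]. For instance
  ∂ST = T − S.
The resulting 10×16 matrix has rank 9, and its Smith normal form has invariant factors (1,1,1,1,1,1,1,1,1).

∂_2: C_2 → C_1 acts by ∂[p,q,r] = [q,r] − [p,r] + [p,q]. For instance
  ∂PUY = UY − PY + PU,
  ∂TUY = UY − TY + TU.
The 16×5 boundary matrix has rank 5 and Smith normal form diag(1,1,1,1,1).

Computing H_k = (kernel of ∂_k) / (image of ∂_{k+1}):

  H_0: rank C_0 − rank ∂_1 = 10 − 9 = 1, and the invariant factors of ∂_1 are all 1, so H_0 ≅ Z.

H_0 = Z.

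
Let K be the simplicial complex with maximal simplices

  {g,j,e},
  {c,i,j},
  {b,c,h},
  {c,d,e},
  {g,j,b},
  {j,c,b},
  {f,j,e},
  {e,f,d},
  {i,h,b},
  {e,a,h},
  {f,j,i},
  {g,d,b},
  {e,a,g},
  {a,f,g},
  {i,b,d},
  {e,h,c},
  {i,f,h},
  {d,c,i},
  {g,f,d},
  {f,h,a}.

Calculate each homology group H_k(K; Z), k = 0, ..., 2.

H_0 = Z,  H_1 = Z × Z/2,  H_2 = 0.

We work with the vertex ordering a < b < c < d < e < f < g < h < i < j. The simplices of K, each written with vertices in increasing order, are:

  0-simplices (10): a, b, c, d, e, f, g, h, i, j
  1-simplices (30): ae, af, ag, ah, bc, bd, bg, bh, bi, bj, cd, ce, ch, ci, cj, de, df, dg, di, ef, eg, eh, ej, fg, fh, fi, fj, gj, hi, ij
  2-simplices (20): aeg, aeh, afg, afh, bch, bcj, bdg, bdi, bgj, bhi, cde, cdi, ceh, cij, def, dfg, efj, egj, fhi, fij

so the chain groups are C_0 ≅ Z^10, C_1 ≅ Z^30, C_2 ≅ Z^20.

The boundary map ∂_1: C_1 → C_0 is given by ∂[p,q] = [q] − [p].
The 10×30 boundary matrix has rank 9 and Smith normal form diag(1,1,1,1,1,1,1,1,1).

Boundary ∂_2: C_2 → C_1 sends each 2-simplex [p,q,r] to [q,r] − [p,r] + [p,q]. For instance
  ∂bdi = di − bi + bd,
  ∂dfg = fg − dg + df.
This gives a 30×20 integer matrix of rank 20; reducing to Smith normal form yields diagonal entries (1,1,1,1,1,1,1,1,1,1,1,1,1,1,1,1,1,1,1,2).

Now H_k = ker ∂_k / im ∂_{k+1}, so:

  H_0: rank C_0 − rank ∂_1 = 10 − 9 = 1, and the invariant factors of ∂_1 are all 1, so H_0 ≅ Z.
  H_1: rank ker ∂_1 − rank ∂_2 = (30 − 9) − 20 = 1, and ∂_2 has invariant factor 2 > 1, so H_1 ≅ Z × Z/2.
  H_2: rank ker ∂_2 − rank ∂_3 = (20 − 20) − 0 = 0, and there is no ∂_3, so H_2 ≅ 0.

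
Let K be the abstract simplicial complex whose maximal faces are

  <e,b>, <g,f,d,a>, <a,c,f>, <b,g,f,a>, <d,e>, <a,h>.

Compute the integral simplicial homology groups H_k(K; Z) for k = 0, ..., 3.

H_0 ≅ Z,  H_1 ≅ Z,  H_2 = 0,  H_3 = 0.

Fix the vertex order a < b < c < d < e < f < g < h and write every simplex with vertices in increasing order. Then dim K = 3 and the simplices of K are:

  0-simplices (8): a, b, c, d, e, f, g, h
  1-simplices (14): ab, ac, ad, af, ag, ah, be, bf, bg, cf, de, df, dg, fg
  2-simplices (8): abf, abg, acf, adf, adg, afg, bfg, dfg
  3-simplices (2): abfg, adfg

giving chain groups C_0 ≅ Z^8, C_1 ≅ Z^14, C_2 ≅ Z^8, C_3 ≅ Z^2.

Boundary ∂_1: C_1 → C_0 maps an edge to its endpoints' difference, ∂[p,q] = q − p.
This gives a 8×14 integer matrix of rank 7; reducing to Smith normal form yields diagonal entries (1,1,1,1,1,1,1).

Boundary ∂_2: C_2 → C_1 maps a triangle to the signed sum of its edges. For instance
  ∂bfg = fg − bg + bf,
  ∂adf = df − af + ad.
As a 14×8 matrix over Z this has rank 6, with invariant factors (1,1,1,1,1,1).

Boundary ∂_3: C_3 → C_2 sends each 3-simplex σ to the alternating sum Σ_i (−1)^i (σ with its i-th vertex removed). For instance
  ∂adfg = dfg − afg + adg − adf,
  ∂abfg = bfg − afg + abg − abf.
As a 8×2 matrix over Z this has rank 2, with invariant factors (1,1).

Now H_k = ker ∂_k / im ∂_{k+1}, so:

  H_0: rank C_0 − rank ∂_1 = 8 − 7 = 1, and the invariant factors of ∂_1 are all 1, so H_0 = Z.
  H_1: rank ker ∂_1 − rank ∂_2 = (14 − 7) − 6 = 1, and the invariant factors of ∂_2 are all 1, so H_1 = Z.
  H_2: rank ker ∂_2 − rank ∂_3 = (8 − 6) − 2 = 0, and the invariant factors of ∂_3 are all 1, so H_2 = 0.
  H_3: rank ker ∂_3 − rank ∂_4 = (2 − 2) − 0 = 0, and there is no ∂_4, so H_3 = 0.

As a check, the Euler characteristic is 8 − 14 + 8 − 2 = 0, which agrees with 1 − 1 + 0 − 0 = 0.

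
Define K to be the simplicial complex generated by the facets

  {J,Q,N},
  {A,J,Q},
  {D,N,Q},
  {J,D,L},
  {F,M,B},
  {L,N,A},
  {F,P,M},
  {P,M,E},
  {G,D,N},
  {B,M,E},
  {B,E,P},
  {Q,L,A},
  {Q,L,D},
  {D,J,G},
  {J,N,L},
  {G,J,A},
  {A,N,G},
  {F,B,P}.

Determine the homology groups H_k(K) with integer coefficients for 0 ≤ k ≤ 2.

Fix the vertex order A < B < D < E < F < G < J < L < M < N < P < Q and write every simplex with vertices in increasing order. Then dim K = 2 and the simplices of K are:

  0-simplices (12): A, B, D, E, F, G, J, L, M, N, P, Q
  1-simplices (27): AG, AJ, AL, AN, AQ, BE, BF, BM, BP, DG, DJ, DL, DN, DQ, EM, EP, FM, FP, GJ, GN, JL, JN, JQ, LN, LQ, MP, NQ
  2-simplices (18): AGJ, AGN, AJQ, ALN, ALQ, BEM, BEP, BFM, BFP, DGJ, DGN, DJL, DLQ, DNQ, EMP, FMP, JLN, JNQ

Hence C_0 ≅ Z^12, C_1 ≅ Z^27, C_2 ≅ Z^18.

Boundary ∂_1: C_1 → C_0 maps an edge to its endpoints' difference, ∂[p,q] = q − p. For instance
  ∂EM = M − E.
The resulting 12×27 matrix has rank 10, and its Smith normal form has invariant factors (1,1,1,1,1,1,1,1,1,1).

Boundary ∂_2: C_2 → C_1 acts by ∂[p,q,r] = [q,r] − [p,r] + [p,q]. For instance
  ∂JNQ = NQ − JQ + JN,
  ∂ALN = LN − AN + AL.
The resulting 27×18 matrix has rank 17, and its Smith normal form has invariant factors (1,1,1,1,1,1,1,1,1,1,1,1,1,1,1,1,2).

Reading off H_k = ker ∂_k / im ∂_{k+1}:

  H_0: rank C_0 − rank ∂_1 = 12 − 10 = 2, and the invariant factors of ∂_1 are all 1, so H_0 = Z^2.
  H_1: rank ker ∂_1 − rank ∂_2 = (27 − 10) − 17 = 0, and ∂_2 has invariant factor 2 > 1, so H_1 = Z/2.
  H_2: rank ker ∂_2 − rank ∂_3 = (18 − 17) − 0 = 1, and there is no ∂_3, so H_2 = Z.

H_0 ≅ Z^2,  H_1 ≅ Z/2,  H_2 ≅ Z.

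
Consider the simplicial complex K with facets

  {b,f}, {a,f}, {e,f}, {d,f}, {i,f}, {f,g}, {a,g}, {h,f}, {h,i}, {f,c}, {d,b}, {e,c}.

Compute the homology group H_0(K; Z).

H_0 = Z.

We work with the vertex ordering a < b < c < d < e < f < g < h < i. The simplices of K, each written with vertices in increasing order, are:

  0-simplices (9): a, b, c, d, e, f, g, h, i
  1-simplices (12): af, ag, bd, bf, ce, cf, df, ef, fg, fh, fi, hi

so the chain groups are C_0 ≅ Z^9, C_1 ≅ Z^12.

The boundary map ∂_1: C_1 → C_0 sends each edge [p,q] (with p < q) to q − p.
The resulting 9×12 matrix has rank 8, and its Smith normal form has invariant factors (1,1,1,1,1,1,1,1).

From H_k ≅ ker(∂_k) / im(∂_{k+1}) we obtain:

  H_0: rank C_0 − rank ∂_1 = 9 − 8 = 1, and the invariant factors of ∂_1 are all 1, so H_0 ≅ Z.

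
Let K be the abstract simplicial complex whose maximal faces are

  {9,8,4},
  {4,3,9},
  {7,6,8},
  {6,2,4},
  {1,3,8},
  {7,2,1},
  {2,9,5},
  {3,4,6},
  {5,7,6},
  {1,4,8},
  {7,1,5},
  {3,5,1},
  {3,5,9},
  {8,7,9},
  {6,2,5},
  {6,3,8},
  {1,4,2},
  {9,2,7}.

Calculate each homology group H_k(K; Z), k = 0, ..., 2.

K has 9 vertices, 27 edges, 18 triangles.
rank ∂_0 = 0, rank ∂_1 = 8 ⇒ b_0 = 9 − 0 − 8 = 1; all invariant factors of ∂_1 are 1 so no torsion. So H_0 ≅ Z.
rank ∂_1 = 8, rank ∂_2 = 18 ⇒ b_1 = 27 − 8 − 18 = 1; ∂_2 has invariant factor(s) [2] giving torsion. So H_1 ≅ Z × Z/2.
rank ∂_2 = 18, rank ∂_3 = 0 ⇒ b_2 = 18 − 18 − 0 = 0. So H_2 ≅ 0.

H_0 ≅ Z,  H_1 ≅ Z × Z/2,  H_2 = 0.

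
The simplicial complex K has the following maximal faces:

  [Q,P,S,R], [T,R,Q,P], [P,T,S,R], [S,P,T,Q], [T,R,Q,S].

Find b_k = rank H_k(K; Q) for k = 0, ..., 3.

b_0 = 1, b_1 = 0, b_2 = 0, b_3 = 1.

Order the vertices as P < Q < R < S < T. Listing each simplex with vertices in this order, K has dimension 3 with simplices:

  0-simplices (5): P, Q, R, S, T
  1-simplices (10): PQ, PR, PS, PT, QR, QS, QT, RS, RT, ST
  2-simplices (10): PQR, PQS, PQT, PRS, PRT, PST, QRS, QRT, QST, RST
  3-simplices (5): PQRS, PQRT, PQST, PRST, QRST

giving chain groups C_0 ≅ Z^5, C_1 ≅ Z^10, C_2 ≅ Z^10, C_3 ≅ Z^5.

Boundary ∂_1: C_1 → C_0 maps an edge to its endpoints' difference, ∂[p,q] = q − p.
The resulting 5×10 matrix has rank 4, and its Smith normal form has invariant factors (1,1,1,1).

Boundary ∂_2: C_2 → C_1 sends each 2-simplex [p,q,r] to [q,r] − [p,r] + [p,q]. For instance
  ∂QST = ST − QT + QS,
  ∂PQS = QS − PS + PQ.
This gives a 10×10 integer matrix of rank 6; reducing to Smith normal form yields diagonal entries (1,1,1,1,1,1).

The boundary map ∂_3: C_3 → C_2 sends each 3-simplex σ to the alternating sum Σ_i (−1)^i (σ with its i-th vertex removed). For instance
  ∂PQRT = QRT − PRT + PQT − PQR,
  ∂QRST = RST − QST + QRT − QRS.
The 10×5 boundary matrix has rank 4 and Smith normal form diag(1,1,1,1).

Now H_k = ker ∂_k / im ∂_{k+1}, so:

  H_0: rank C_0 − rank ∂_1 = 5 − 4 = 1, and the invariant factors of ∂_1 are all 1, so H_0 ≅ Z.
  H_1: rank ker ∂_1 − rank ∂_2 = (10 − 4) − 6 = 0, and the invariant factors of ∂_2 are all 1, so H_1 ≅ 0.
  H_2: rank ker ∂_2 − rank ∂_3 = (10 − 6) − 4 = 0, and the invariant factors of ∂_3 are all 1, so H_2 ≅ 0.
  H_3: rank ker ∂_3 − rank ∂_4 = (5 − 4) − 0 = 1, and there is no ∂_4, so H_3 ≅ Z.

As a check, the Euler characteristic is 5 − 10 + 10 − 5 = 0, which agrees with 1 − 0 + 0 − 1 = 0.

Hence the Betti numbers are b_0 = 1, b_1 = 0, b_2 = 0, b_3 = 1.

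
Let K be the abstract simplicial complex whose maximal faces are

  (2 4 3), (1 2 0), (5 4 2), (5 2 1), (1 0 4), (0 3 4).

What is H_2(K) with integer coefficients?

H_2 ≅ 0.

Take the total order 0 < 1 < 2 < 3 < 4 < 5 on the vertex set. Then K (dimension 2) consists of the simplices:

  0-simplices (6): [0], [1], [2], [3], [4], [5]
  1-simplices (12): [0,1], [0,2], [0,3], [0,4], [1,2], [1,4], [1,5], [2,3], [2,4], [2,5], [3,4], [4,5]
  2-simplices (6): [0,1,2], [0,1,4], [0,3,4], [1,2,5], [2,3,4], [2,4,5]

Hence C_0 ≅ Z^6, C_1 ≅ Z^12, C_2 ≅ Z^6.

The boundary map ∂_1: C_1 → C_0 is given by ∂[p,q] = [q] − [p].
This gives a 6×12 integer matrix of rank 5; reducing to Smith normal form yields diagonal entries (1,1,1,1,1).

The boundary map ∂_2: C_2 → C_1 maps a triangle to the signed sum of its edges. For instance
  ∂[2,3,4] = [3,4] − [2,4] + [2,3],
  ∂[2,4,5] = [4,5] − [2,5] + [2,4].
The 12×6 boundary matrix has rank 6 and Smith normal form diag(1,1,1,1,1,1).

Reading off H_k = ker ∂_k / im ∂_{k+1}:

  H_2: rank ker ∂_2 − rank ∂_3 = (6 − 6) − 0 = 0, and there is no ∂_3, so H_2 = 0.

(K is a triangulation of the cylinder S^1 x I.)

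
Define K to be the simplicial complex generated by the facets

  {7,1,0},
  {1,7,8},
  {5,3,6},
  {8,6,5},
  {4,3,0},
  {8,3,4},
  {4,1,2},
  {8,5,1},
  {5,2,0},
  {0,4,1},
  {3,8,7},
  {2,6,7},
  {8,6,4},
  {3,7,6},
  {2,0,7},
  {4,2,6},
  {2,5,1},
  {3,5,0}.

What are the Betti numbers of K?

b_0 = 1, b_1 = 1, b_2 = 0.

Fix the vertex order 0 < 1 < 2 < 3 < 4 < 5 < 6 < 7 < 8 and write every simplex with vertices in increasing order. Then dim K = 2 and the simplices of K are:

  0-simplices (9): [0], [1], [2], [3], [4], [5], [6], [7], [8]
  1-simplices (27): (27 of them)
  2-simplices (18): [0,1,4], [0,1,7], [0,2,5], [0,2,7], [0,3,4], [0,3,5], [1,2,4], [1,2,5], [1,5,8], [1,7,8], [2,4,6], [2,6,7], [3,4,8], [3,5,6], [3,6,7], [3,7,8], [4,6,8], [5,6,8]

giving chain groups C_0 ≅ Z^9, C_1 ≅ Z^27, C_2 ≅ Z^18.

Boundary ∂_1: C_1 → C_0 maps an edge to its endpoints' difference, ∂[p,q] = q − p.
The 9×27 boundary matrix has rank 8 and Smith normal form diag(1,1,1,1,1,1,1,1).

Boundary ∂_2: C_2 → C_1 sends each 2-simplex [p,q,r] to [q,r] − [p,r] + [p,q]. For instance
  ∂[3,6,7] = [6,7] − [3,7] + [3,6],
  ∂[3,4,8] = [4,8] − [3,8] + [3,4].
The resulting 27×18 matrix has rank 18, and its Smith normal form has invariant factors (1,1,1,1,1,1,1,1,1,1,1,1,1,1,1,1,1,2).

Now H_k = ker ∂_k / im ∂_{k+1}, so:

  H_0: rank C_0 − rank ∂_1 = 9 − 8 = 1, and the invariant factors of ∂_1 are all 1, so H_0 = Z.
  H_1: rank ker ∂_1 − rank ∂_2 = (27 − 8) − 18 = 1, and ∂_2 has invariant factor 2 > 1, so H_1 = Z ⊕ Z/2.
  H_2: rank ker ∂_2 − rank ∂_3 = (18 − 18) − 0 = 0, and there is no ∂_3, so H_2 = 0.

As a check, the Euler characteristic is 9 − 27 + 18 = 0, which agrees with 1 − 1 + 0 = 0.

Hence the Betti numbers are b_0 = 1, b_1 = 1, b_2 = 0.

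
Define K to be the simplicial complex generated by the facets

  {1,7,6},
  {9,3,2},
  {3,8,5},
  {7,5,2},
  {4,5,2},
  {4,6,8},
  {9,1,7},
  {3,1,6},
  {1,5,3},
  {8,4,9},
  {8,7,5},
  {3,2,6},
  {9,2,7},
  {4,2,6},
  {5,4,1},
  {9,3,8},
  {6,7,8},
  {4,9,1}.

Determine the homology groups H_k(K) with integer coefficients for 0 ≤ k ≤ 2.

Order the vertices as 1 < 2 < 3 < 4 < 5 < 6 < 7 < 8 < 9. Listing each simplex with vertices in this order, K has dimension 2 with simplices:

  0-simplices (9): [1], [2], [3], [4], [5], [6], [7], [8], [9]
  1-simplices (27): (27 of them)
  2-simplices (18): [1,3,5], [1,3,6], [1,4,5], [1,4,9], [1,6,7], [1,7,9], [2,3,6], [2,3,9], [2,4,5], [2,4,6], [2,5,7], [2,7,9], [3,5,8], [3,8,9], [4,6,8], [4,8,9], [5,7,8], [6,7,8]

giving chain groups C_0 ≅ Z^9, C_1 ≅ Z^27, C_2 ≅ Z^18.

The boundary map ∂_1: C_1 → C_0 sends each edge [p,q] (with p < q) to q − p.
The 9×27 boundary matrix has rank 8 and Smith normal form diag(1,1,1,1,1,1,1,1).

The boundary map ∂_2: C_2 → C_1 acts by ∂[p,q,r] = [q,r] − [p,r] + [p,q]. For instance
  ∂[1,3,6] = [3,6] − [1,6] + [1,3],
  ∂[5,7,8] = [7,8] − [5,8] + [5,7].
The 27×18 boundary matrix has rank 17 and Smith normal form diag(1,1,1,1,1,1,1,1,1,1,1,1,1,1,1,1,1).

Reading off H_k = ker ∂_k / im ∂_{k+1}:

  H_0: rank C_0 − rank ∂_1 = 9 − 8 = 1, and the invariant factors of ∂_1 are all 1, so H_0 = Z.
  H_1: rank ker ∂_1 − rank ∂_2 = (27 − 8) − 17 = 2, and the invariant factors of ∂_2 are all 1, so H_1 = Z^2.
  H_2: rank ker ∂_2 − rank ∂_3 = (18 − 17) − 0 = 1, and there is no ∂_3, so H_2 = Z.

H_0 = Z,  H_1 = Z^2,  H_2 = Z.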